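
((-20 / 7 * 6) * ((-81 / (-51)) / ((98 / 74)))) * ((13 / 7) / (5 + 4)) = -173160 / 40817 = -4.24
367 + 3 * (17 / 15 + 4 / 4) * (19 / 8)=1911 / 5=382.20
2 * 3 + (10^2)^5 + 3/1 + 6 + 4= 10000000019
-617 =-617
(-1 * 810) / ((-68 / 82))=16605 / 17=976.76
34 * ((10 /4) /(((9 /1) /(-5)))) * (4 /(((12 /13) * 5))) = -1105 /27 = -40.93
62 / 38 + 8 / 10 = 231 / 95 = 2.43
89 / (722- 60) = 89 / 662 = 0.13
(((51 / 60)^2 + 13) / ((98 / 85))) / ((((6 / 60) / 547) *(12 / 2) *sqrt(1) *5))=51042211 / 23520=2170.16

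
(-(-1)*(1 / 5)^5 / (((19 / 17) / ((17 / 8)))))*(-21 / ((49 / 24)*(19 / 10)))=-5202 / 1579375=-0.00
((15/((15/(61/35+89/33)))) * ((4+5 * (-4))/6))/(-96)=1282/10395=0.12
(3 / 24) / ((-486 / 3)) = -1 / 1296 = -0.00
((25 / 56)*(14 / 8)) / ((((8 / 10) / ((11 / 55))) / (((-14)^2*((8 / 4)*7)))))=8575 / 16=535.94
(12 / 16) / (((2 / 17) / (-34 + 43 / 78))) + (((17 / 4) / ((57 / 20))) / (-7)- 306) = -43110079 / 82992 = -519.45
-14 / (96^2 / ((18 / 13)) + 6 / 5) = -35 / 16643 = -0.00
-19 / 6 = -3.17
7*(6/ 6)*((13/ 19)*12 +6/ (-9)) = 3010/ 57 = 52.81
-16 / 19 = -0.84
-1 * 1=-1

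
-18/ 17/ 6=-0.18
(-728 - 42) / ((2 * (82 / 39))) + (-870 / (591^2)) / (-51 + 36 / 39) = -1138046255515 / 6215106114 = -183.11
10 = 10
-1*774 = -774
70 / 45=14 / 9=1.56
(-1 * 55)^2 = 3025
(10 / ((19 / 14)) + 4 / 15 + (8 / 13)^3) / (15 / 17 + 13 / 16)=1340033024 / 288652845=4.64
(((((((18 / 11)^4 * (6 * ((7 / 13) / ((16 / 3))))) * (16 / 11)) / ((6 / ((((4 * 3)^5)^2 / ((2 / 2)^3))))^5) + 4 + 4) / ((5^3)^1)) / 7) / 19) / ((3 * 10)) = 773992264657682838221511127667885265935054328906981034364 / 522107210625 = 1482439332203740790314260000000000000000000000.00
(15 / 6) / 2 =1.25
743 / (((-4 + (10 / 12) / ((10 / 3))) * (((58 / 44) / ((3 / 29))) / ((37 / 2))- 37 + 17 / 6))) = 2419208 / 408765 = 5.92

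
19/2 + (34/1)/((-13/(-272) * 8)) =2559/26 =98.42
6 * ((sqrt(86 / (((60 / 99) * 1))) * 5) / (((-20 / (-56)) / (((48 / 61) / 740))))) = 504 * sqrt(14190) / 56425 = 1.06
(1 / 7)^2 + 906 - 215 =33860 / 49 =691.02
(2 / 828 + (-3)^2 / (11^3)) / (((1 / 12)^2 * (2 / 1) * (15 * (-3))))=-0.01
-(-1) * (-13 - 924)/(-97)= 937/97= 9.66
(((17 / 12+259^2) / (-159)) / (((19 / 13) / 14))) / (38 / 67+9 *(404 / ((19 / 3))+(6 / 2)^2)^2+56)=-1024750997 / 12105522558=-0.08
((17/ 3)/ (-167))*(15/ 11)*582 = -49470/ 1837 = -26.93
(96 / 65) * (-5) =-96 / 13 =-7.38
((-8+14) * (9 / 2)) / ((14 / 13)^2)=4563 / 196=23.28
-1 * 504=-504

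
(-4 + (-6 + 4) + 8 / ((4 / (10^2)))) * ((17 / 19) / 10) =1649 / 95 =17.36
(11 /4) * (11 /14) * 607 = 73447 /56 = 1311.55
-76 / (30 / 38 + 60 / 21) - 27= -23203 / 485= -47.84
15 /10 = 3 /2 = 1.50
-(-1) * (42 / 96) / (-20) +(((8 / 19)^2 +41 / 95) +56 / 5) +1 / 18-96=-87496823 / 1039680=-84.16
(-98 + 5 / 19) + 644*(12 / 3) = 47087 / 19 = 2478.26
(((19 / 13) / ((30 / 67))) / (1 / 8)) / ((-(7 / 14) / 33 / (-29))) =3248696 / 65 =49979.94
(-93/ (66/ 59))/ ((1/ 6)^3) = -197532/ 11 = -17957.45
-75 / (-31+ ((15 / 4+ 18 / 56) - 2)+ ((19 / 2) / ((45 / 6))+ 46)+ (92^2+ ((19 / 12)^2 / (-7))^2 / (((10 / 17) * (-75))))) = -0.01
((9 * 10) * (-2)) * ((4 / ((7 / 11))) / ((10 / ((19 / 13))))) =-15048 / 91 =-165.36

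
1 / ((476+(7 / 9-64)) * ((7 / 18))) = 162 / 26005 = 0.01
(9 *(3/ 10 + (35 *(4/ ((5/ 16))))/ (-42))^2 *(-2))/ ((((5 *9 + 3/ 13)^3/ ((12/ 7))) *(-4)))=212496037/ 23718038400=0.01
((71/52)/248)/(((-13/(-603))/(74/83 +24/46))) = 57754737/160020016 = 0.36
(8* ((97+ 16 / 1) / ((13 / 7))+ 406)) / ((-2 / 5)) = -121380 / 13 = -9336.92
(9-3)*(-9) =-54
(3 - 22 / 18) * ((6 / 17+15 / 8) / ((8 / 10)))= 4.95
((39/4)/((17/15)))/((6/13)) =2535/136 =18.64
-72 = -72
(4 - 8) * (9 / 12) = -3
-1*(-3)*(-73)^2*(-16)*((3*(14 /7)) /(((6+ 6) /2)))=-255792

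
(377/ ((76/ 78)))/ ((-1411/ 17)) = -14703/ 3154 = -4.66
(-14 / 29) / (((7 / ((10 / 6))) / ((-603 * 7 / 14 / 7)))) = 1005 / 203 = 4.95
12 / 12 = 1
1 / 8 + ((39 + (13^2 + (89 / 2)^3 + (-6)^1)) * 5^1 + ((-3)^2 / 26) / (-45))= 114820093 / 260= 441615.74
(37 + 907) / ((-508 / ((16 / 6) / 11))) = -1888 / 4191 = -0.45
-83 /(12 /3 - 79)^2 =-83 /5625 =-0.01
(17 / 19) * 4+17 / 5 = 663 / 95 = 6.98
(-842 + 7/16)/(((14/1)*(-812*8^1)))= 13465/1455104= 0.01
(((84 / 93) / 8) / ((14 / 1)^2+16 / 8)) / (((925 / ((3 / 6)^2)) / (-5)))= -7 / 9084240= -0.00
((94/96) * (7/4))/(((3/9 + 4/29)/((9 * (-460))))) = -9874935/656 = -15053.25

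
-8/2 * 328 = -1312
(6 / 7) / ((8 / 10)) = 15 / 14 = 1.07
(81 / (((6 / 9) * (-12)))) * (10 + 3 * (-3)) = -10.12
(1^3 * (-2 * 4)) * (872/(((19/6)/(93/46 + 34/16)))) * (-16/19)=63872256/8303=7692.67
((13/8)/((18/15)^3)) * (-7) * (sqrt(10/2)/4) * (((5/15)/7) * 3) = -1625 * sqrt(5)/6912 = -0.53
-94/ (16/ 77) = -3619/ 8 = -452.38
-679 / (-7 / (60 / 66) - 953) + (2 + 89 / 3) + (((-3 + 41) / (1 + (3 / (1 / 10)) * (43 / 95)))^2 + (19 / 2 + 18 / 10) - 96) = -1006913626333 / 22114065090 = -45.53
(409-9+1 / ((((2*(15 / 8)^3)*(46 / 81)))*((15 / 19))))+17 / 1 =5996807 / 14375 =417.17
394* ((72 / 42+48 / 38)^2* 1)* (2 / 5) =123571008 / 88445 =1397.15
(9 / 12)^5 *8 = 243 / 128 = 1.90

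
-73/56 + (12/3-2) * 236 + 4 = 26583/56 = 474.70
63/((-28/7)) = -63/4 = -15.75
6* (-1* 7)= -42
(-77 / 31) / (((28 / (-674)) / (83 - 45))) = 2272.03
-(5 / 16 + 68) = -1093 / 16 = -68.31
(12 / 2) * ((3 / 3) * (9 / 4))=27 / 2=13.50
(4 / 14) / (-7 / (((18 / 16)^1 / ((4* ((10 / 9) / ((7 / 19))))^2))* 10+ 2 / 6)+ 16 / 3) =-0.02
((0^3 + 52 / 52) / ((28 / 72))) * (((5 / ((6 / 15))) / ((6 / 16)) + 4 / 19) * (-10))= -114720 / 133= -862.56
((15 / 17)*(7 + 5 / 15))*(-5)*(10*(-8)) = 44000 / 17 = 2588.24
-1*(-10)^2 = -100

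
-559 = -559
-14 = -14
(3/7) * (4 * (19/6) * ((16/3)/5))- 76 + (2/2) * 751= 71483/105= 680.79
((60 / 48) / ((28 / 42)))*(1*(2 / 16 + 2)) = 3.98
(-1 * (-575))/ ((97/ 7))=4025/ 97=41.49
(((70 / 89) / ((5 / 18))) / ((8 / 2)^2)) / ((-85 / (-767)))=48321 / 30260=1.60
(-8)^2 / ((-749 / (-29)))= 1856 / 749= 2.48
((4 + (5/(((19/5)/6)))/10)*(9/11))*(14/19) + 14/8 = 73661/15884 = 4.64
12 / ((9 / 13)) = 52 / 3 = 17.33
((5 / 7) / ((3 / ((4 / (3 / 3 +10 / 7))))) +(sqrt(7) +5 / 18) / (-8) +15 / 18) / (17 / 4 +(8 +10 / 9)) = 2915 / 32708 - 9 * sqrt(7) / 962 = 0.06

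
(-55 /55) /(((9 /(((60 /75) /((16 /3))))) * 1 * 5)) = -1 /300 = -0.00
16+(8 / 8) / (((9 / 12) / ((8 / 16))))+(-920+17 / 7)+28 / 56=-37817 / 42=-900.40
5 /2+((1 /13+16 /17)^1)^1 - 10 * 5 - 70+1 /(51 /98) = -151907 /1326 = -114.56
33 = 33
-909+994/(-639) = -910.56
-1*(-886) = 886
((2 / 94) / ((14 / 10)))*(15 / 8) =75 / 2632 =0.03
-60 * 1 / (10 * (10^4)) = -3 / 5000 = -0.00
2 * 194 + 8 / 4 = 390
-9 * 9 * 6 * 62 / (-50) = 15066 / 25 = 602.64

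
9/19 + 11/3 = 236/57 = 4.14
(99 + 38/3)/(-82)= -335/246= -1.36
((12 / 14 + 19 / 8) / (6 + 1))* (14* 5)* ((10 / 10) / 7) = 905 / 196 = 4.62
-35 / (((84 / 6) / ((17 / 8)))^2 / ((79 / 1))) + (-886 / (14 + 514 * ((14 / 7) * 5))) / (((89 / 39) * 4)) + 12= -7085841633 / 137000192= -51.72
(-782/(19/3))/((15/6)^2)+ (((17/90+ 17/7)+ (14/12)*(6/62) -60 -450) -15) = -502823437/927675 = -542.03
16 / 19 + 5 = 111 / 19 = 5.84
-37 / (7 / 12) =-444 / 7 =-63.43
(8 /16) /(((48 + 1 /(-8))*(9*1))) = 4 /3447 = 0.00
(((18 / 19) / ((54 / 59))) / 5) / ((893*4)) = 59 / 1018020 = 0.00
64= 64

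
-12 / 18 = -2 / 3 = -0.67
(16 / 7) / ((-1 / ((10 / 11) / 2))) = -1.04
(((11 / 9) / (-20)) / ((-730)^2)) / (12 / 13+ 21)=-143 / 27337770000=-0.00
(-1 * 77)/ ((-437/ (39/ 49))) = 429/ 3059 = 0.14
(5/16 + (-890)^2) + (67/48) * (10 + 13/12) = 456258691/576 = 792115.78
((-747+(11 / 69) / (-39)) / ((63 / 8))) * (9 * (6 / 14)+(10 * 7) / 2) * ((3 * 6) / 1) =-8748338176 / 131859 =-66346.16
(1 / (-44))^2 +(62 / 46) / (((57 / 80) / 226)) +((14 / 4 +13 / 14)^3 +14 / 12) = 149604717355 / 290188976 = 515.54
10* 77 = 770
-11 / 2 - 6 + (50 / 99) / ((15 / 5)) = -6731 / 594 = -11.33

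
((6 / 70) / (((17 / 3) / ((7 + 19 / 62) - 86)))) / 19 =-369 / 5890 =-0.06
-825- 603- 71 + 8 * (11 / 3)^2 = -12523 / 9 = -1391.44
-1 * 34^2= -1156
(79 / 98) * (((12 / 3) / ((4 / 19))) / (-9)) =-1501 / 882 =-1.70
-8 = -8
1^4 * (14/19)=14/19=0.74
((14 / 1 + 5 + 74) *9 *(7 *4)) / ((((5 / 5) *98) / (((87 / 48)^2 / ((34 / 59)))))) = 41531103 / 30464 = 1363.28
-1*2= -2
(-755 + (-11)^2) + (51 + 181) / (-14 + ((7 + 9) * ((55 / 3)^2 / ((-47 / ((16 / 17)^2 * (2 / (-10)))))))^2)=-1878602639881814 / 2965829940137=-633.42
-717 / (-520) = 717 / 520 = 1.38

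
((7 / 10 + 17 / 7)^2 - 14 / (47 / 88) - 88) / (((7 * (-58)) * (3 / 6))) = 829277 / 1612100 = 0.51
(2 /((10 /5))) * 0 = 0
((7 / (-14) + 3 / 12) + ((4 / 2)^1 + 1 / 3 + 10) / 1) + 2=169 / 12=14.08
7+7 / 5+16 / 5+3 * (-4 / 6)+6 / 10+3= 66 / 5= 13.20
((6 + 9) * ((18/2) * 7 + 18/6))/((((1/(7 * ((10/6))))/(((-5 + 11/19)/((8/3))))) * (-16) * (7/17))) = 2906.50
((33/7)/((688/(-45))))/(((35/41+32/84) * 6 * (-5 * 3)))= 4059/1462688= 0.00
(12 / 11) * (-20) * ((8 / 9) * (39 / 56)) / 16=-65 / 77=-0.84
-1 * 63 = -63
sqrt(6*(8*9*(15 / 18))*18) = 36*sqrt(5) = 80.50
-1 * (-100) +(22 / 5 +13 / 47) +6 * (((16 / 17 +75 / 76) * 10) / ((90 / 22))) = 30275666 / 227715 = 132.95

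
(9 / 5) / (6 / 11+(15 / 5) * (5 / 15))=99 / 85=1.16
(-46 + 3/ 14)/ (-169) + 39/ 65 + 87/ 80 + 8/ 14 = 47885/ 18928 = 2.53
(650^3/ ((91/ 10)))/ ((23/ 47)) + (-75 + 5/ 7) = 9928738040/ 161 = 61669180.37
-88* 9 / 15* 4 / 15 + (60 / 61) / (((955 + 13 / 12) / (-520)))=-255708256 / 17496325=-14.61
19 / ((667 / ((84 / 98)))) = 114 / 4669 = 0.02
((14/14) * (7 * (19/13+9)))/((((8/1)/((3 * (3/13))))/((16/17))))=1008/169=5.96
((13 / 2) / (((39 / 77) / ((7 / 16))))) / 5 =539 / 480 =1.12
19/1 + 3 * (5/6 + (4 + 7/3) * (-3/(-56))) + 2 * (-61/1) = -5571/56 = -99.48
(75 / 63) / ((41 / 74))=1850 / 861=2.15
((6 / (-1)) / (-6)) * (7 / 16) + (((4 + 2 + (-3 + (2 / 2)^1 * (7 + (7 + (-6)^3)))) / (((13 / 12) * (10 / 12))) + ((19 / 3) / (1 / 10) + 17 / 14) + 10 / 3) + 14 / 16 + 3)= -3237503 / 21840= -148.24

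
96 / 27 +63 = 599 / 9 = 66.56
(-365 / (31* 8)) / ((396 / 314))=-57305 / 49104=-1.17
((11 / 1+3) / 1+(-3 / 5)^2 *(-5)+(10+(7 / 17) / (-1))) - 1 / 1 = 1767 / 85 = 20.79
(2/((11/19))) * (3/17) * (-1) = -114/187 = -0.61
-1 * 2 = -2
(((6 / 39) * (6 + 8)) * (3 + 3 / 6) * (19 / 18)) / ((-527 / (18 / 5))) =-1862 / 34255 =-0.05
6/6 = 1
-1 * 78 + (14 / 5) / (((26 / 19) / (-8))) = -6134 / 65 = -94.37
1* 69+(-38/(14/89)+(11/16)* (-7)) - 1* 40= -24347/112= -217.38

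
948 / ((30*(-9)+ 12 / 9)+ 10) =-711 / 194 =-3.66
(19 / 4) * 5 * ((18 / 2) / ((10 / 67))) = 11457 / 8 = 1432.12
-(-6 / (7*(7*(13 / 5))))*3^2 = 270 / 637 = 0.42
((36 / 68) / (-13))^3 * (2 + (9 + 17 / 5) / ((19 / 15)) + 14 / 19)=-10206 / 12063727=-0.00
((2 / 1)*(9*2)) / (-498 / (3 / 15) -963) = -0.01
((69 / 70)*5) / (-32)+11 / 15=3893 / 6720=0.58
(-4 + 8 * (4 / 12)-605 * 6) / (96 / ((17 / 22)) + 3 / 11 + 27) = -23.97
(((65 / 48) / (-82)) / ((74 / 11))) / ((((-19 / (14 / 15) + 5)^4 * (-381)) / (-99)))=-3776773 / 329331390929500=-0.00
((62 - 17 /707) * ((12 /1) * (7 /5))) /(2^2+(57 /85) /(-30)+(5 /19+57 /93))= 17549584840 /81810303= 214.52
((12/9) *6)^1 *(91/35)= 104/5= 20.80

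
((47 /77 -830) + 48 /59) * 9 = -33877989 /4543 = -7457.18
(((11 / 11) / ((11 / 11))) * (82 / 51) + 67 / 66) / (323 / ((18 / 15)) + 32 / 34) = 2943 / 303061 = 0.01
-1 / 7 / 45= -1 / 315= -0.00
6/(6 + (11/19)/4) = 456/467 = 0.98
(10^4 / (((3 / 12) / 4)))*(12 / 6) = 320000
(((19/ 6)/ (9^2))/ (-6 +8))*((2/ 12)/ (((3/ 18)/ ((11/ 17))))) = 0.01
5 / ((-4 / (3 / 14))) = -0.27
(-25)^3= -15625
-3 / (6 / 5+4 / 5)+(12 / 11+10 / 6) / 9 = -709 / 594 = -1.19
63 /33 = 21 /11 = 1.91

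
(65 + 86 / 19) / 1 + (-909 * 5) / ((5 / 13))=-223202 / 19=-11747.47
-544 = -544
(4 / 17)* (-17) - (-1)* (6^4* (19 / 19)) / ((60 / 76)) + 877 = 12573 / 5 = 2514.60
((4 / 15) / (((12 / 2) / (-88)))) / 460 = -44 / 5175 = -0.01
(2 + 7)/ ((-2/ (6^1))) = -27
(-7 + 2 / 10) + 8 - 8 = -34 / 5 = -6.80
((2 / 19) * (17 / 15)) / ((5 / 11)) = 374 / 1425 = 0.26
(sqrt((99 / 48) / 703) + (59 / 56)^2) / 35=sqrt(23199) / 98420 + 3481 / 109760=0.03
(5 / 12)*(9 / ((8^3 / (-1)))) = -15 / 2048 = -0.01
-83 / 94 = -0.88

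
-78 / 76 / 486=-13 / 6156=-0.00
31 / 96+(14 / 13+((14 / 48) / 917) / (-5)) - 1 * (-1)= 653891 / 272480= 2.40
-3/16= -0.19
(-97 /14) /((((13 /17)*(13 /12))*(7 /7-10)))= 3298 /3549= 0.93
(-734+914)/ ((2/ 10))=900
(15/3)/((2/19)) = 95/2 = 47.50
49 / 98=0.50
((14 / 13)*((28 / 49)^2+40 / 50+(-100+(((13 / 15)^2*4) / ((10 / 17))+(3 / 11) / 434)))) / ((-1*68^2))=3525129347 / 161423262000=0.02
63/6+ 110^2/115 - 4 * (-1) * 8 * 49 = 77451/46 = 1683.72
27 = 27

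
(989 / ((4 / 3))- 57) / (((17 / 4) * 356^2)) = 2739 / 2154512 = 0.00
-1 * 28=-28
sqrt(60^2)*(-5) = -300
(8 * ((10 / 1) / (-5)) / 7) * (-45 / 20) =36 / 7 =5.14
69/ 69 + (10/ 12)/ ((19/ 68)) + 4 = 455/ 57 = 7.98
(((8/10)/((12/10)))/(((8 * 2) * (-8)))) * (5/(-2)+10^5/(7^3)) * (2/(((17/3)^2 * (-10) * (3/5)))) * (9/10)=356913/25376512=0.01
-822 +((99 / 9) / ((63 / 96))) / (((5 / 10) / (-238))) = -26402 / 3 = -8800.67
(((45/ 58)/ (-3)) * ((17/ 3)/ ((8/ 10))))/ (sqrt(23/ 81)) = -3825 * sqrt(23)/ 5336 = -3.44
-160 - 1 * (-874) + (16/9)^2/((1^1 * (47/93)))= 914002/1269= 720.25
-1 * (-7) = 7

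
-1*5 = -5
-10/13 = -0.77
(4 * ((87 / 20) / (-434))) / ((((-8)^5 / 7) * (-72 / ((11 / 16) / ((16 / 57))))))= -6061 / 20803747840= -0.00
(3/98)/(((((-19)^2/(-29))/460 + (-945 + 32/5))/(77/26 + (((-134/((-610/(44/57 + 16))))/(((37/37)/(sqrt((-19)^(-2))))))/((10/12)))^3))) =-25817411622328984759089/266164092466688840485140625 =-0.00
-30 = -30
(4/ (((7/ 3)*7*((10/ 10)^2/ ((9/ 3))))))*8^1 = 288/ 49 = 5.88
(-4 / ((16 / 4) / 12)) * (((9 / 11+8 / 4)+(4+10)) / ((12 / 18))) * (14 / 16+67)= -904095 / 44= -20547.61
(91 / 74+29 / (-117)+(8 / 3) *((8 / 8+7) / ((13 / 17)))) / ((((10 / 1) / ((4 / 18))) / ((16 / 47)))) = 2000296 / 9155835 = 0.22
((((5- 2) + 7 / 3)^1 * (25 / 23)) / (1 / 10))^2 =16000000 / 4761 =3360.64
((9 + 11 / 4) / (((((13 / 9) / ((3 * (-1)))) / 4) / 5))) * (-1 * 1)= 6345 / 13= 488.08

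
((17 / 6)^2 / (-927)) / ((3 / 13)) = -3757 / 100116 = -0.04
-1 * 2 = -2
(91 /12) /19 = 91 /228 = 0.40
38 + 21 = 59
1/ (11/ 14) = 14/ 11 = 1.27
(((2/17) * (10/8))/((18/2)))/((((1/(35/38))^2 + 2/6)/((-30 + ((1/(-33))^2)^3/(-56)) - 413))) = -28033895203083875/5856177003046128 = -4.79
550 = 550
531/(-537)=-0.99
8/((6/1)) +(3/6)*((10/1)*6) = 94/3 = 31.33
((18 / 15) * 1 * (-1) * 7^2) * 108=-31752 / 5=-6350.40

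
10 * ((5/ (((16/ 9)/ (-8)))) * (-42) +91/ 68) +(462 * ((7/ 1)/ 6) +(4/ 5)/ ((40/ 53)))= 4251463/ 425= 10003.44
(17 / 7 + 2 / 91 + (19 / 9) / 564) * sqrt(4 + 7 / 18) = 1133677 * sqrt(158) / 2771496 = 5.14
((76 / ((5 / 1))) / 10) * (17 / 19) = 1.36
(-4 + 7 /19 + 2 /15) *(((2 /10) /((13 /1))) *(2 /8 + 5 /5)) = -997 /14820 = -0.07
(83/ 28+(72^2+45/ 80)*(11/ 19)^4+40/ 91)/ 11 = 15880960617/ 298174448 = 53.26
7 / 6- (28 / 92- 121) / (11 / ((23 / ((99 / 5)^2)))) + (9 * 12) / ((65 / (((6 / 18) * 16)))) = 149571607 / 14015430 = 10.67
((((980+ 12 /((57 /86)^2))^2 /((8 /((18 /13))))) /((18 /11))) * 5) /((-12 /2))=-4091020909855 /45742671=-89435.55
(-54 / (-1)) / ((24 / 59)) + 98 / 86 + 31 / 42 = 486275 / 3612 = 134.63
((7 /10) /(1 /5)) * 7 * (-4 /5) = -98 /5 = -19.60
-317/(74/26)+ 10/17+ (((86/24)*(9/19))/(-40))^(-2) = 4653305033/10467189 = 444.56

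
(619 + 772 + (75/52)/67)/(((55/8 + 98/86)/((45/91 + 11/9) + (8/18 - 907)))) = -102954260650114/655567731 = -157045.96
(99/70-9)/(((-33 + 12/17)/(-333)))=-333999/4270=-78.22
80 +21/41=3301/41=80.51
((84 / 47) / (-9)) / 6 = -0.03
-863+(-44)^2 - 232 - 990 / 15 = 775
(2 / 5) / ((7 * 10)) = 1 / 175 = 0.01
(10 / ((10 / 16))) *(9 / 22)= 72 / 11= 6.55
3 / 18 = 1 / 6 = 0.17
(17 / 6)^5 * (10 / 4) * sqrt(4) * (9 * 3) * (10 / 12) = 35496425 / 1728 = 20541.91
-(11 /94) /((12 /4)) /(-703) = 11 /198246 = 0.00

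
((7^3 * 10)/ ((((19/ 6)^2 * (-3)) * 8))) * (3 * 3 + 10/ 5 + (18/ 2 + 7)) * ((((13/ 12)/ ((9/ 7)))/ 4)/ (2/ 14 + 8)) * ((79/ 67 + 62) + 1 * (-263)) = 3656446885/ 1838212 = 1989.13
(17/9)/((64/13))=221/576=0.38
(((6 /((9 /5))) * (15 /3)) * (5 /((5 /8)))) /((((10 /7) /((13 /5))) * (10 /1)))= 364 /15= 24.27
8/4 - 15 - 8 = -21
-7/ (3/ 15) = -35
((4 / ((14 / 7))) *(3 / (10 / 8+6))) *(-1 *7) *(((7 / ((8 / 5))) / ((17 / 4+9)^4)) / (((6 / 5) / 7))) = -1097600 / 228823949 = -0.00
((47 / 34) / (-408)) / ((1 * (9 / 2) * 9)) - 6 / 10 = -1685683 / 2809080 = -0.60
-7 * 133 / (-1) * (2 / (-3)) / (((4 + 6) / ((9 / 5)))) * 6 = -16758 / 25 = -670.32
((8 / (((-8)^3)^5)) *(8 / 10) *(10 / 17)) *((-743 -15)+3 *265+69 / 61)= -0.00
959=959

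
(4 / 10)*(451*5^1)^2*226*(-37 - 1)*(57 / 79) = -995680439160 / 79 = -12603549862.78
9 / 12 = 3 / 4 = 0.75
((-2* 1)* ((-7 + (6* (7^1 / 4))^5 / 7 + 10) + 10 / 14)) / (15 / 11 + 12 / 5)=-224671315 / 23184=-9690.79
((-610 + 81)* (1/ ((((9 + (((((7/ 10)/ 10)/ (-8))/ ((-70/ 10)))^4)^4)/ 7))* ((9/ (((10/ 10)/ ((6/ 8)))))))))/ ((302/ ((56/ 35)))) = -333536588403058933760000000000000000000000000000000/ 1032816132044410060800000000000000000000000000004077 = -0.32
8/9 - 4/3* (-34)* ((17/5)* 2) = 13912/45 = 309.16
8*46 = 368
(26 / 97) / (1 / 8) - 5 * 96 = -46352 / 97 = -477.86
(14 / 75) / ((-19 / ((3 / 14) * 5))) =-1 / 95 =-0.01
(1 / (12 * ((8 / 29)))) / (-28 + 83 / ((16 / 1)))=-29 / 2190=-0.01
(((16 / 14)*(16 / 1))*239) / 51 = 30592 / 357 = 85.69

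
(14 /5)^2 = 196 /25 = 7.84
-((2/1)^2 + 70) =-74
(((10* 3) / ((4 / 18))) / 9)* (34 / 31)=510 / 31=16.45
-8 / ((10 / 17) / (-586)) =7969.60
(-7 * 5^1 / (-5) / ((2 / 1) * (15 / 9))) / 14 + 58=1163 / 20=58.15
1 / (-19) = -1 / 19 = -0.05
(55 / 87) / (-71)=-55 / 6177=-0.01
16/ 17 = 0.94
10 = 10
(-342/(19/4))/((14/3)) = -108/7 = -15.43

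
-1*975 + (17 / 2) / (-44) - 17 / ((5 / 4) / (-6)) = -393181 / 440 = -893.59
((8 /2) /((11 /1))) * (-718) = -2872 /11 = -261.09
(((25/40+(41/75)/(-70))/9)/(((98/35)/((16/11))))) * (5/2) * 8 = 51844/72765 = 0.71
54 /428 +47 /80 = 6109 /8560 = 0.71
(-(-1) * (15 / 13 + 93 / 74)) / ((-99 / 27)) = -6957 / 10582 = -0.66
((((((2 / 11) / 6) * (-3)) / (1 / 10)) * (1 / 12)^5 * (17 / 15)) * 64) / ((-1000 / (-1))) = -0.00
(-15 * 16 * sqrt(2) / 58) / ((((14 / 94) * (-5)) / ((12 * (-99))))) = -1340064 * sqrt(2) / 203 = -9335.65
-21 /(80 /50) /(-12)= 35 /32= 1.09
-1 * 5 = -5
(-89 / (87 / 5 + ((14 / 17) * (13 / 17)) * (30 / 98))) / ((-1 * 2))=900235 / 355902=2.53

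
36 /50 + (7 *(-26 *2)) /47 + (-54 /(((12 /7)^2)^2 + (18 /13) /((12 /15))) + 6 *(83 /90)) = -1698335513 /253479225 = -6.70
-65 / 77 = -0.84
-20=-20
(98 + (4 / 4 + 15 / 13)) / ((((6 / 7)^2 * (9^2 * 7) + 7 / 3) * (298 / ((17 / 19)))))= 232407 / 323755991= 0.00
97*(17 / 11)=1649 / 11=149.91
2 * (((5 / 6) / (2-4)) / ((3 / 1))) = -5 / 18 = -0.28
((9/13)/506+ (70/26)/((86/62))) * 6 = 1648191/141427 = 11.65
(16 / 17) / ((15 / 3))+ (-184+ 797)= 52121 / 85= 613.19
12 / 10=6 / 5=1.20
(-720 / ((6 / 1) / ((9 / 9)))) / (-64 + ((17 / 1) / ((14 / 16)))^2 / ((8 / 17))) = -0.16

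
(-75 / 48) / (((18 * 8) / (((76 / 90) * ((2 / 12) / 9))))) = -0.00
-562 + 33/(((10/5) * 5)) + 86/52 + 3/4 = -144637/260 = -556.30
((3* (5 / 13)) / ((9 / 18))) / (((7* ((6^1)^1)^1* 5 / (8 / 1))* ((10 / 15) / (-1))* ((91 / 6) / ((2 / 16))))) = -9 / 8281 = -0.00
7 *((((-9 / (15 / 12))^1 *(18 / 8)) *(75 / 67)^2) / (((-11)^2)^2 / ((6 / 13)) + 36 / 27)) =-425250 / 94937861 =-0.00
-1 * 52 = -52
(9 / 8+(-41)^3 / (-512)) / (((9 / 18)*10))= 27.15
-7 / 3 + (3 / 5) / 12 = -137 / 60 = -2.28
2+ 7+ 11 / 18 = 173 / 18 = 9.61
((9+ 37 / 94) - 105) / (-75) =8987 / 7050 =1.27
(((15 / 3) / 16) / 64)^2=25 / 1048576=0.00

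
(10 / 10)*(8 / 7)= 8 / 7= 1.14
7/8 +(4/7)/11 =571/616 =0.93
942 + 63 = 1005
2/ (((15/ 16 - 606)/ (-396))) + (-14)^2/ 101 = 1059116/ 325927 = 3.25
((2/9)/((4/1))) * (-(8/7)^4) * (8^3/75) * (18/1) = -2097152/180075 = -11.65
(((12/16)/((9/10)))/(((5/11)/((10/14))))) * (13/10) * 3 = 143/28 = 5.11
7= 7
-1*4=-4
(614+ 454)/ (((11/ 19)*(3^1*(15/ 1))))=6764/ 165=40.99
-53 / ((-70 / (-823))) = -43619 / 70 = -623.13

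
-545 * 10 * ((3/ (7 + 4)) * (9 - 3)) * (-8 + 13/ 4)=42361.36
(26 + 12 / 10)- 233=-1029 / 5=-205.80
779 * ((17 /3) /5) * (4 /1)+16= 53212 /15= 3547.47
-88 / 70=-44 / 35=-1.26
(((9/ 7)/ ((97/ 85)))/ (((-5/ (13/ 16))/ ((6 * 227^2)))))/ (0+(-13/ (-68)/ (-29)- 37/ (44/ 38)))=1667429023689/ 941502758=1771.03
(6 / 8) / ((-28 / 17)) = -51 / 112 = -0.46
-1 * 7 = -7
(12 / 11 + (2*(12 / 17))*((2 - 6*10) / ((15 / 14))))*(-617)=43459012 / 935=46480.23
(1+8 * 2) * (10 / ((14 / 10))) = 121.43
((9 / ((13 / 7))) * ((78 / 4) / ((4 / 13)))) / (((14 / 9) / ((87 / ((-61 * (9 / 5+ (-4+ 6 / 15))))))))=152685 / 976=156.44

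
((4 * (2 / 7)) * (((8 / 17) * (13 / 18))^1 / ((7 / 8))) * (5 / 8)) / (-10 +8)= -1040 / 7497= -0.14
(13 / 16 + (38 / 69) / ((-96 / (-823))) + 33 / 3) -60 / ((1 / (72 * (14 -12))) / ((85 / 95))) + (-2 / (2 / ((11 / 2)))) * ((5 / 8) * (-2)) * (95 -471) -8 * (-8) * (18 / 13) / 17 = -17894562743 / 1738386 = -10293.78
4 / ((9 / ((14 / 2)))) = 28 / 9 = 3.11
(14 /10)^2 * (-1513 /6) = -74137 /150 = -494.25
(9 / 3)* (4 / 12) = 1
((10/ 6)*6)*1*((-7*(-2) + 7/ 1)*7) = 1470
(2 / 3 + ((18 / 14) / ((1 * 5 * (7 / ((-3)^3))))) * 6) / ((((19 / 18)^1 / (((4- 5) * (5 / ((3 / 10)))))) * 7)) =77680 / 6517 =11.92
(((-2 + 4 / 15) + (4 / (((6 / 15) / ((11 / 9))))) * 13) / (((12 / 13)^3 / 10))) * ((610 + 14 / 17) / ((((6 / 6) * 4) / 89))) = 6598847684 / 243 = 27155751.79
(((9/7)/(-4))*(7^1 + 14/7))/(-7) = 81/196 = 0.41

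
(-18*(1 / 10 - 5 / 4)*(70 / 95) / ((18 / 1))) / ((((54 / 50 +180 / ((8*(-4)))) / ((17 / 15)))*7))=-1564 / 51813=-0.03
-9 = -9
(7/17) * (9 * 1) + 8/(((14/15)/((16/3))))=5881/119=49.42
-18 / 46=-9 / 23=-0.39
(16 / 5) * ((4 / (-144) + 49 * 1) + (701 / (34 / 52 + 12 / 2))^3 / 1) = 3742001.48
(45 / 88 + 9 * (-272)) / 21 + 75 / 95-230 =-4046747 / 11704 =-345.76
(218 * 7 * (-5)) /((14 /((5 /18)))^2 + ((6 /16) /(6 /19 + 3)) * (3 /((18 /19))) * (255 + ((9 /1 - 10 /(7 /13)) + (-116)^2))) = -224322000 /218945329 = -1.02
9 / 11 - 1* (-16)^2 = -2807 / 11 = -255.18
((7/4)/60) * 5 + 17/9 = 293/144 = 2.03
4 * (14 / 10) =28 / 5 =5.60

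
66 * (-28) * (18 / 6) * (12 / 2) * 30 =-997920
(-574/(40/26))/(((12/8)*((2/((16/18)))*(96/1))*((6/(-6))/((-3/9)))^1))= -3731/9720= -0.38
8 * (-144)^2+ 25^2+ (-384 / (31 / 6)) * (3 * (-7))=5210287 / 31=168073.77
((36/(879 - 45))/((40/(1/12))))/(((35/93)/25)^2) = 43245/108976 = 0.40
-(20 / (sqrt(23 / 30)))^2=-12000 / 23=-521.74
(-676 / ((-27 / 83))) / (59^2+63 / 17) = 238459 / 399870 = 0.60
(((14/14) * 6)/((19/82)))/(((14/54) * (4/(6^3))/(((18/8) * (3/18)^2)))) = 89667/266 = 337.09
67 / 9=7.44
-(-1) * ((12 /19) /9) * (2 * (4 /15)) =0.04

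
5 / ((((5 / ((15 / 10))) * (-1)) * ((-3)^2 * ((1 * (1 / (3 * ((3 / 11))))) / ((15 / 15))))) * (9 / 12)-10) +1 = 13 / 15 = 0.87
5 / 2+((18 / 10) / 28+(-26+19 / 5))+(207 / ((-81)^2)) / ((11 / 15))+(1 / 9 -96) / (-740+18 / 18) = -5382447463 / 276548580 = -19.46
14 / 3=4.67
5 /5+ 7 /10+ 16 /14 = 2.84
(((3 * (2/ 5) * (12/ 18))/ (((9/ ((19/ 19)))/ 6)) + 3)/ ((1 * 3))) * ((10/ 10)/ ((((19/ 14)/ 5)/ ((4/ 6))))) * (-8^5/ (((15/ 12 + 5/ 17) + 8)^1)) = -3306684416/ 332937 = -9931.86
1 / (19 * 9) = 1 / 171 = 0.01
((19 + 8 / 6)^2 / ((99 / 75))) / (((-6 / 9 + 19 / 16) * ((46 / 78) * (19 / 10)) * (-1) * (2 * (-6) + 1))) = 7739680 / 158631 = 48.79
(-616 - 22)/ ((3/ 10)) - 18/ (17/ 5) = -108730/ 51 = -2131.96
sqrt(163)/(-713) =-sqrt(163)/713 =-0.02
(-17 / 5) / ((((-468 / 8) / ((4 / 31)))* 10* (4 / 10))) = 34 / 18135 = 0.00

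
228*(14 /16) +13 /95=37931 /190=199.64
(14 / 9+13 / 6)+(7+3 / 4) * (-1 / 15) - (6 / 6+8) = -1043 / 180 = -5.79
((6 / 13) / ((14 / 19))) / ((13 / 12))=0.58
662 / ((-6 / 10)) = -3310 / 3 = -1103.33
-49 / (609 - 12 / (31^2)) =-47089 / 585237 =-0.08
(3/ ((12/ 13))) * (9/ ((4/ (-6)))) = -351/ 8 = -43.88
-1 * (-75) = 75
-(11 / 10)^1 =-1.10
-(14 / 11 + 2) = -3.27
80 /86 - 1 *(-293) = 12639 /43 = 293.93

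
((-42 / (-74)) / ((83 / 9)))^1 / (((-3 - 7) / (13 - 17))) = 378 / 15355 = 0.02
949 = 949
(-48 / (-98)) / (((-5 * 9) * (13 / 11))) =-88 / 9555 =-0.01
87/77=1.13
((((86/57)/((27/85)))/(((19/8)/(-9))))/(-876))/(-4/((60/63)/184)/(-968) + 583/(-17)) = -37591675/61281318906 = -0.00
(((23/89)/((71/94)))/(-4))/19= -0.00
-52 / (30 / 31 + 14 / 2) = -124 / 19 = -6.53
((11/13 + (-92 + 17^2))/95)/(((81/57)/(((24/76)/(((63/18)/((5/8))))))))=1286/15561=0.08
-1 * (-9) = 9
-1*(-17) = 17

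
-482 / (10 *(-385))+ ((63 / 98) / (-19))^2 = 0.13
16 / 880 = 1 / 55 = 0.02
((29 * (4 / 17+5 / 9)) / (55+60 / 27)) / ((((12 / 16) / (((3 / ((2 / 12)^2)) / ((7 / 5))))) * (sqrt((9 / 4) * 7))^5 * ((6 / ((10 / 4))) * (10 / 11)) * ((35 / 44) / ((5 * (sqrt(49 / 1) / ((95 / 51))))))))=108694784 * sqrt(7) / 634332195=0.45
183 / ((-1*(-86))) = 183 / 86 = 2.13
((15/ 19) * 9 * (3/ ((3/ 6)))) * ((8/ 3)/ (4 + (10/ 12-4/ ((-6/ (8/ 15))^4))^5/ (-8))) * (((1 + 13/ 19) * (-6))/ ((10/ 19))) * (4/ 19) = -49238545109180561644050000000000000000000/ 423230545429241842823204452314825883073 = -116.34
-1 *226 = -226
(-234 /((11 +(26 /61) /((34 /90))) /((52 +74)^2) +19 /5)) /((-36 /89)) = 47620419210 /312867713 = 152.21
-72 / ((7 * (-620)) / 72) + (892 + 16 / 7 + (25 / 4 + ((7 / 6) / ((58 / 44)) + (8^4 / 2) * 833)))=644486248183 / 377580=1706886.62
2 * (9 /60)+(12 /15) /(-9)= 19 /90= 0.21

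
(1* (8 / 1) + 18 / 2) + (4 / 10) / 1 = 87 / 5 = 17.40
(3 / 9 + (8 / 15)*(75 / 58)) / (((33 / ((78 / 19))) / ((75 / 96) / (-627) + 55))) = 1276743715 / 182411856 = 7.00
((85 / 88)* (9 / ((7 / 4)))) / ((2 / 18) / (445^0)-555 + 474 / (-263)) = -1810755 / 202923952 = -0.01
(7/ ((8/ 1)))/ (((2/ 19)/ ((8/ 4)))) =133/ 8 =16.62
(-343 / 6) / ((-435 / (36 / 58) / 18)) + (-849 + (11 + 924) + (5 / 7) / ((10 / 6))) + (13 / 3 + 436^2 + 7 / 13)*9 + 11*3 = 654733703644 / 382655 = 1711028.74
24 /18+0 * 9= 4 /3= 1.33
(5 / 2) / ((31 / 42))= 105 / 31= 3.39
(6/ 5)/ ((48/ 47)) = 47/ 40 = 1.18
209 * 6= 1254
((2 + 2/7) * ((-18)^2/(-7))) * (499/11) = -2586816/539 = -4799.29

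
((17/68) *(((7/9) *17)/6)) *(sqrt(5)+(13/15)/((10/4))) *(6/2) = 4.27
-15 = -15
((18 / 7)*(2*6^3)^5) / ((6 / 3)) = 135413275557888 / 7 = 19344753651126.86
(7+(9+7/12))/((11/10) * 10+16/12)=199/148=1.34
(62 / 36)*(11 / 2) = 9.47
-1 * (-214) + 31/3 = 673/3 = 224.33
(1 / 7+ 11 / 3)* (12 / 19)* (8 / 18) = 1280 / 1197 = 1.07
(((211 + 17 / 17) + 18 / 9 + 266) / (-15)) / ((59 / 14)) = -448 / 59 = -7.59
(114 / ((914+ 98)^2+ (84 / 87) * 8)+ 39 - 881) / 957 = -12503866747 / 14211641400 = -0.88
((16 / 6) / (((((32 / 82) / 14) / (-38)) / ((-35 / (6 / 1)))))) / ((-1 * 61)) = -190855 / 549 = -347.64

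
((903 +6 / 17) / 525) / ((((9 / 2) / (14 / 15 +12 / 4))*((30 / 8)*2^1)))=1208084 / 6024375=0.20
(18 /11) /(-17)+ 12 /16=0.65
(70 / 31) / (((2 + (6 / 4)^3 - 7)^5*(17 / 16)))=-36700160 / 195671411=-0.19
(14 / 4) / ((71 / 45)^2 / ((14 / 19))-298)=-99225 / 8352521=-0.01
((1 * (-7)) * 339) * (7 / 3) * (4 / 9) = -22148 / 9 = -2460.89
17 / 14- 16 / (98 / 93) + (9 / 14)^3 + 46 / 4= -6047 / 2744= -2.20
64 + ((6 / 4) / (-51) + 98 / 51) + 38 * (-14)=-47543 / 102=-466.11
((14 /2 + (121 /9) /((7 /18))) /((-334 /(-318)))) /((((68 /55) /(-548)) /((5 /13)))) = -6747.40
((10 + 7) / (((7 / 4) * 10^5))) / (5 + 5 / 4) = 17 / 1093750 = 0.00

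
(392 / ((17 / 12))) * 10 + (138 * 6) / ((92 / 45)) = 53925 / 17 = 3172.06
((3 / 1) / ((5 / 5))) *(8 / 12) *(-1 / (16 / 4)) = -1 / 2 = -0.50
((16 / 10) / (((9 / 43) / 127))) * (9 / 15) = 43688 / 75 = 582.51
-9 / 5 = -1.80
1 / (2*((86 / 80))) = 20 / 43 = 0.47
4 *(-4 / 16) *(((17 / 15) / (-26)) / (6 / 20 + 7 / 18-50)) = -51 / 57694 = -0.00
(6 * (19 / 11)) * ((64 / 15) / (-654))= -1216 / 17985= -0.07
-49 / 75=-0.65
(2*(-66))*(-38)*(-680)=-3410880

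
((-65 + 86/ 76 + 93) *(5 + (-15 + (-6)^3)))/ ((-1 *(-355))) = -18.55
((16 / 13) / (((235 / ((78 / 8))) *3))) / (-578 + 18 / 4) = -8 / 269545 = -0.00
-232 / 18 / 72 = -29 / 162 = -0.18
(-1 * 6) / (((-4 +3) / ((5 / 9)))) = 10 / 3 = 3.33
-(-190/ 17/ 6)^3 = 857375/ 132651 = 6.46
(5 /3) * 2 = 10 /3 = 3.33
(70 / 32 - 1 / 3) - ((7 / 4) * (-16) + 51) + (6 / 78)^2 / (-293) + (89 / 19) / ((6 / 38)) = 20252405 / 2376816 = 8.52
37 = 37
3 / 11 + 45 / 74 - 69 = -55449 / 814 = -68.12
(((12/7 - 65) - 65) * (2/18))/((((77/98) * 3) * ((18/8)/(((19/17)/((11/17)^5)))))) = -11400282416/430489323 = -26.48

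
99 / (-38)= -99 / 38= -2.61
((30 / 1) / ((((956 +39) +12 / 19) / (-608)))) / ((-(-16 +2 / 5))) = -288800 / 245921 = -1.17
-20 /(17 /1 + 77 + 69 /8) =-160 /821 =-0.19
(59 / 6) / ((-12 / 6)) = -59 / 12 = -4.92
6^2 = 36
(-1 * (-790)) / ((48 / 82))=16195 / 12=1349.58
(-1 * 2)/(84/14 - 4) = -1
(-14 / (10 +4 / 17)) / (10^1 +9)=-119 / 1653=-0.07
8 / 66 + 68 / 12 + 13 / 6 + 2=219 / 22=9.95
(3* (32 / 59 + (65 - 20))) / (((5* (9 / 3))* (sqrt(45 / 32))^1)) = 10748* sqrt(10) / 4425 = 7.68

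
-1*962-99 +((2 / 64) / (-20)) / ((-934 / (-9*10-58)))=-158555877 / 149440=-1061.00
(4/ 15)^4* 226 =1.14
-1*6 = -6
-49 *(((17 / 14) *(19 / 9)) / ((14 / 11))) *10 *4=-35530 / 9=-3947.78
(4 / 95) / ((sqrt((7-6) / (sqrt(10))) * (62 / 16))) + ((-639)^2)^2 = 32 * 10^(1 / 4) / 2945 + 166726039041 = 166726039041.02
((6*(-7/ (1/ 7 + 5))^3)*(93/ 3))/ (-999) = 3647119/ 7768224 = 0.47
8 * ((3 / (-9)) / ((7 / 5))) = -40 / 21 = -1.90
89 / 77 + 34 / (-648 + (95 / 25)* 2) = 135944 / 123277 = 1.10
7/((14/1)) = 1/2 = 0.50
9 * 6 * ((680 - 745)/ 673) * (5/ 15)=-1170/ 673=-1.74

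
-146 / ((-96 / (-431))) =-31463 / 48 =-655.48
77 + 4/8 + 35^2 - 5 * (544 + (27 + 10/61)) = -189505/122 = -1553.32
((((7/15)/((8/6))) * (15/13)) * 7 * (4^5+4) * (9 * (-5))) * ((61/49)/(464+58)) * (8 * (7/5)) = -1316868/377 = -3493.02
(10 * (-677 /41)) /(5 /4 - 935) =0.18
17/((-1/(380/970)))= -646/97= -6.66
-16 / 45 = -0.36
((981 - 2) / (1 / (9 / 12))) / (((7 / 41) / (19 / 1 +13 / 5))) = 3251259 / 35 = 92893.11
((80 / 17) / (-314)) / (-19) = 40 / 50711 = 0.00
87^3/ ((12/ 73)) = 16023573/ 4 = 4005893.25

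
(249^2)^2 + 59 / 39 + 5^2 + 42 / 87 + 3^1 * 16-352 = 4347703931839 / 1131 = 3844123724.00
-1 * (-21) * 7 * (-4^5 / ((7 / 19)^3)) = -21070848 / 7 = -3010121.14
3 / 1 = 3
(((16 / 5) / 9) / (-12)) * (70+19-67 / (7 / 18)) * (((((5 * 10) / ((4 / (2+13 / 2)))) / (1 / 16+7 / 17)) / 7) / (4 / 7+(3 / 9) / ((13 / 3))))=175226480 / 1438479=121.81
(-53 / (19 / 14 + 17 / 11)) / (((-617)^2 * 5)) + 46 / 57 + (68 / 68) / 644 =8417826635473 / 10410877199940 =0.81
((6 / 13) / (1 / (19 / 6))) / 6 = 19 / 78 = 0.24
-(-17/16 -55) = 897/16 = 56.06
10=10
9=9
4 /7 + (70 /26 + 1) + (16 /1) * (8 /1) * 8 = 93572 /91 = 1028.26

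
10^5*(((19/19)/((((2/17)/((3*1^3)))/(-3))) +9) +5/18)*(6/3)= -121000000/9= -13444444.44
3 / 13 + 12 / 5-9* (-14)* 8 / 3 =22011 / 65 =338.63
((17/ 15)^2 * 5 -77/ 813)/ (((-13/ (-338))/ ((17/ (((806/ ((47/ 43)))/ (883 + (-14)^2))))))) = 66524704844/ 16255935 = 4092.33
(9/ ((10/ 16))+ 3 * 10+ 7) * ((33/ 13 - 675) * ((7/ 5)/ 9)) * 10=-10484572/ 195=-53767.04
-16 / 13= -1.23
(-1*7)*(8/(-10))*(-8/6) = -112/15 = -7.47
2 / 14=0.14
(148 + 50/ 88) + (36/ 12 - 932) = -34339/ 44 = -780.43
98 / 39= 2.51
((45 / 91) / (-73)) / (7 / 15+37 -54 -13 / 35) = 27 / 67379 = 0.00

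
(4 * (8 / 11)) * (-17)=-544 / 11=-49.45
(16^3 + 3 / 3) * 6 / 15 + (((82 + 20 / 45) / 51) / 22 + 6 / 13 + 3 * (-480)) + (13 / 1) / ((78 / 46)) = 67934848 / 328185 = 207.00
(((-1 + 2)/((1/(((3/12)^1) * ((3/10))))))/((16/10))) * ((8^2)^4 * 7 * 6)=33030144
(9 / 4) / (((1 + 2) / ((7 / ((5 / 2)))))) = 21 / 10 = 2.10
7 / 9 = 0.78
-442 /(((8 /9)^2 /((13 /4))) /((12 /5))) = -698139 /160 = -4363.37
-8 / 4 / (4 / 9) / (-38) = 9 / 76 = 0.12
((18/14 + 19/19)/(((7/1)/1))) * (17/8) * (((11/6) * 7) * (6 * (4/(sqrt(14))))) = 748 * sqrt(14)/49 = 57.12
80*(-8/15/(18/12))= -256/9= -28.44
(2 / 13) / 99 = 2 / 1287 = 0.00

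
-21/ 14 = -3/ 2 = -1.50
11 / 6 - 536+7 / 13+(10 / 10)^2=-41545 / 78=-532.63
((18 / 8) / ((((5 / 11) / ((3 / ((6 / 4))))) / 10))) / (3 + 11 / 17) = 1683 / 62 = 27.15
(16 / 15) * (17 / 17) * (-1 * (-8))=128 / 15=8.53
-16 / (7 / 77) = -176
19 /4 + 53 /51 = 1181 /204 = 5.79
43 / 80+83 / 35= 1629 / 560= 2.91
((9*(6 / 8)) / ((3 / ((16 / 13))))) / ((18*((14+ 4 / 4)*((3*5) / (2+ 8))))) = 4 / 585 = 0.01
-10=-10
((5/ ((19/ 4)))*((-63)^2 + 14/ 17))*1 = 1349740/ 323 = 4178.76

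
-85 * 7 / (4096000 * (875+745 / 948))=-28203 / 170034176000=-0.00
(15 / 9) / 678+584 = 1187861 / 2034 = 584.00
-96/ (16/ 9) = -54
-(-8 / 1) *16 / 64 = 2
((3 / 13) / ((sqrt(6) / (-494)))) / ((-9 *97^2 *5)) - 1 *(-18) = 19 *sqrt(6) / 423405 + 18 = 18.00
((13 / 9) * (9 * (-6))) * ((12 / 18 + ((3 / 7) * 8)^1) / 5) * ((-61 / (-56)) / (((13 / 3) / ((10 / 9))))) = -2623 / 147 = -17.84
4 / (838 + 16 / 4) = 0.00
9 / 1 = 9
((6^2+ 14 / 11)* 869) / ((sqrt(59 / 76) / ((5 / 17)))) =323900* sqrt(1121) / 1003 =10812.17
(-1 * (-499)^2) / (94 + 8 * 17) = -249001 / 230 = -1082.61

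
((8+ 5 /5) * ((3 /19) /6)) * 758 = 3411 /19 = 179.53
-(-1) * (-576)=-576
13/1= 13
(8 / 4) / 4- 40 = -79 / 2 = -39.50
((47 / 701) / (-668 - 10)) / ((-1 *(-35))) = -47 / 16634730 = -0.00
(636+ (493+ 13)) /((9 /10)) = 1268.89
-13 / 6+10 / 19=-187 / 114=-1.64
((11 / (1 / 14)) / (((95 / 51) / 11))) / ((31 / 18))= 528.04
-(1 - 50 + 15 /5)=46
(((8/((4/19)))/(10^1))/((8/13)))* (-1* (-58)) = 7163/20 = 358.15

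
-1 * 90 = -90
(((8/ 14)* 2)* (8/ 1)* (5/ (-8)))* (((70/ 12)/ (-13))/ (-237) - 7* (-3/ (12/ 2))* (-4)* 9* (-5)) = -33274900/ 9243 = -3600.01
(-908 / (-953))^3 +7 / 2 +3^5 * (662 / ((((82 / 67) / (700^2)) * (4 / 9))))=10284812197455314578383 / 70972900514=144911820187.29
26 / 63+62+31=93.41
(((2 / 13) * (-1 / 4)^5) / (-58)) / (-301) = -1 / 116200448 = -0.00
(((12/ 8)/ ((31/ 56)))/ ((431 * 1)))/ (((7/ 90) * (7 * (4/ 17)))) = 0.05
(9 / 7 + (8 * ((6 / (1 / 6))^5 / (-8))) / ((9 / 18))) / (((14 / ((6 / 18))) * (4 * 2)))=-359917.71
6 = 6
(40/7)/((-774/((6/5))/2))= -16/903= -0.02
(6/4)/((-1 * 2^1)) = -3/4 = -0.75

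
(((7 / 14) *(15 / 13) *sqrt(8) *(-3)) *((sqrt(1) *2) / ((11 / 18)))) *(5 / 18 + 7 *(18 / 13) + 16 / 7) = -164250 *sqrt(2) / 1183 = -196.35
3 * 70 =210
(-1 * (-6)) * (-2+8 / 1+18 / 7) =360 / 7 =51.43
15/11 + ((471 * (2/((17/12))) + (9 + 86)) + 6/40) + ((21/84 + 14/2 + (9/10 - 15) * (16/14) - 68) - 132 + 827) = 1805884/1309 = 1379.59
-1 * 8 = -8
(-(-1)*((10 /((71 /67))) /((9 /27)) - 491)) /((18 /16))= -262808 /639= -411.28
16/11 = 1.45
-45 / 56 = -0.80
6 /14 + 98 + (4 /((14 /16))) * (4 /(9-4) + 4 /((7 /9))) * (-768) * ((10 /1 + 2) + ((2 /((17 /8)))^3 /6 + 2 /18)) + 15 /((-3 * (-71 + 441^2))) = -35872542796228157 /140405040510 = -255493.27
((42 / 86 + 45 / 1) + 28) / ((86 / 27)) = 42660 / 1849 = 23.07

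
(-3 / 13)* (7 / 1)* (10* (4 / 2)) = -420 / 13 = -32.31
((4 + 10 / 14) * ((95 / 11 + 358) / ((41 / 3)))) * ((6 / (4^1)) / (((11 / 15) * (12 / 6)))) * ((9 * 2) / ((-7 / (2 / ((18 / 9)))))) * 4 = -29400570 / 22099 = -1330.40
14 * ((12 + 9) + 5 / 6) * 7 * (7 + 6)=83447 / 3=27815.67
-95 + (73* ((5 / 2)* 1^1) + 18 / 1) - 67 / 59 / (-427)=5315857 / 50386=105.50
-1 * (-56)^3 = 175616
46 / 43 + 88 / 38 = 2766 / 817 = 3.39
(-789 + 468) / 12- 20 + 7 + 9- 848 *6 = -20475 / 4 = -5118.75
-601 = -601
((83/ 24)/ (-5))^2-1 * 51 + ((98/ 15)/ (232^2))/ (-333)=-67913879851/ 1344254400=-50.52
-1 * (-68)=68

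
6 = 6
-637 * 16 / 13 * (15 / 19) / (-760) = 294 / 361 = 0.81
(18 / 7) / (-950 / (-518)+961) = 333 / 124687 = 0.00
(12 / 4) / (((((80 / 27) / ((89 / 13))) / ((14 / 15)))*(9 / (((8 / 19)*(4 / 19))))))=7476 / 117325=0.06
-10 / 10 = -1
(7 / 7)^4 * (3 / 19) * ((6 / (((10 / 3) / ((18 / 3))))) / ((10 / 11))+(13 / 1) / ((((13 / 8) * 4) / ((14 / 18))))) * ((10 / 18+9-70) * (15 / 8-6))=2261204 / 4275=528.94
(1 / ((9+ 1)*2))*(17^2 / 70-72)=-4751 / 1400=-3.39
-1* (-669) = 669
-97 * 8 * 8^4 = -3178496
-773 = -773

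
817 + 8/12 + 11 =2486/3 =828.67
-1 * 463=-463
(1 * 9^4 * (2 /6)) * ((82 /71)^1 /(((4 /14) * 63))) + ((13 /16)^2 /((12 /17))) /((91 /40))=26858999 /190848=140.74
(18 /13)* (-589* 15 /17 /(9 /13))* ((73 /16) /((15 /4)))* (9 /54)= -210.77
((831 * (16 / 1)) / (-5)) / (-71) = 37.45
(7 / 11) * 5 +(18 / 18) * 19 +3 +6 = 343 / 11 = 31.18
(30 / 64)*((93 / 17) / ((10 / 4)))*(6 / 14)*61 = 51057 / 1904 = 26.82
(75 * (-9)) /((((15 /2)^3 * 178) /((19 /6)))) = -0.03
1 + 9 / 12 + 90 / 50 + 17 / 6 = 6.38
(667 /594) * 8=8.98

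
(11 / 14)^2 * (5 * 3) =1815 / 196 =9.26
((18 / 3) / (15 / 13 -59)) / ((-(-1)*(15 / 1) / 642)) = -4173 / 940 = -4.44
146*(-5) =-730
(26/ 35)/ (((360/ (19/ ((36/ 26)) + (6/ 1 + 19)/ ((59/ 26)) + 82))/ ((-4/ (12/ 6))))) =-1473641/ 3345300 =-0.44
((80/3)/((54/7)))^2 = 78400/6561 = 11.95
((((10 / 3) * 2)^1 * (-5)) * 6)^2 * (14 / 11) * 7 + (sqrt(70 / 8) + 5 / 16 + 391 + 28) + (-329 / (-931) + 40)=sqrt(35) / 2 + 8352519859 / 23408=356826.26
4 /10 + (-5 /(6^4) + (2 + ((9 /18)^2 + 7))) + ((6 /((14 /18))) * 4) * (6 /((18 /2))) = 1370669 /45360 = 30.22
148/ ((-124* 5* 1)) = -37/ 155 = -0.24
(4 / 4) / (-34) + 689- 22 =22677 / 34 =666.97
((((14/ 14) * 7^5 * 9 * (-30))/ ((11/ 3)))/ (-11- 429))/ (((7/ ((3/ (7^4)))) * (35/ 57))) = 13851/ 16940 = 0.82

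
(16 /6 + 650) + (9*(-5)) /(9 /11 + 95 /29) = 2514083 /3918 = 641.68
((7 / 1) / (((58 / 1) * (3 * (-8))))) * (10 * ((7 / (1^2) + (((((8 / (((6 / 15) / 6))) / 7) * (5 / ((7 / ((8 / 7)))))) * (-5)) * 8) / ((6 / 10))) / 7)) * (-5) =-7939975 / 238728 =-33.26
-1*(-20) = 20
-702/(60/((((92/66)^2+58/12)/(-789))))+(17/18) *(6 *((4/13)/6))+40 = 3007755253/74465820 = 40.39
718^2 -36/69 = 515523.48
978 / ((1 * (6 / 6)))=978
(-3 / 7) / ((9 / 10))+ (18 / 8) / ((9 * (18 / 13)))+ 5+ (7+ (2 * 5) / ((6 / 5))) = 10099 / 504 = 20.04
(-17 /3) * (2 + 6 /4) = -119 /6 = -19.83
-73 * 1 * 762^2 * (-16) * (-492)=-333670558464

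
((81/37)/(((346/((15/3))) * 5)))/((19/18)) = 729/121619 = 0.01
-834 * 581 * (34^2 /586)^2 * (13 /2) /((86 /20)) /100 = -526115650242 /18457535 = -28504.11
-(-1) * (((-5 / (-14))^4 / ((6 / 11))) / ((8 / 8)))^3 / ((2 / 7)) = 324951171875 / 3498824306589696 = 0.00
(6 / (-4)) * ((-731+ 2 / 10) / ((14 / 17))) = 13311 / 10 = 1331.10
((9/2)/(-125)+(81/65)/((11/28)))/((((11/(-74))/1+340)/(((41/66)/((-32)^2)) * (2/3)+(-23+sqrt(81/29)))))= -1074658650763/5063600256000+12444543 * sqrt(29)/4345537625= -0.20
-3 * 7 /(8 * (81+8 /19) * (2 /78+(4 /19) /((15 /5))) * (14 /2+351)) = -3249 /3456848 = -0.00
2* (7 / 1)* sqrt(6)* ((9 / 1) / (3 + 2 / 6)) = 189* sqrt(6) / 5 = 92.59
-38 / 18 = -19 / 9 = -2.11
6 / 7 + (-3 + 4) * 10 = 76 / 7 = 10.86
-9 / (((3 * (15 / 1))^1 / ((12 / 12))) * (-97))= 0.00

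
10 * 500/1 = 5000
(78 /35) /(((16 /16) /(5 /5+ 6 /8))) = 3.90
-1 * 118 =-118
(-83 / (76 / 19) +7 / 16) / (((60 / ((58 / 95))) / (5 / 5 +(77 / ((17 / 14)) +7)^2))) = -270138973 / 263568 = -1024.93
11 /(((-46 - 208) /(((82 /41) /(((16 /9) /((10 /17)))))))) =-495 /17272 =-0.03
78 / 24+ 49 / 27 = 547 / 108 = 5.06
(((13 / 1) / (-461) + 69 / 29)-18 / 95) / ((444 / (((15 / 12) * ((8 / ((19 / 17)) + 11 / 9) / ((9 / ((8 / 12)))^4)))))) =3934155334 / 2562280491831831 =0.00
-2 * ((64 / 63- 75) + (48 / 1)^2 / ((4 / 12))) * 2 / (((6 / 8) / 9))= -6892720 / 21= -328224.76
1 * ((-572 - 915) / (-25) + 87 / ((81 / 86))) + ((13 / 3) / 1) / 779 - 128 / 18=76110446 / 525825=144.74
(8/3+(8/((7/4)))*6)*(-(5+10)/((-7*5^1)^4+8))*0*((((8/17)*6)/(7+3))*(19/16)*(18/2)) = 0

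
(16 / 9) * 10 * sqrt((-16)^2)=2560 / 9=284.44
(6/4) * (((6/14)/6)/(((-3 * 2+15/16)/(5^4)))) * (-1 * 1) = 2500/189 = 13.23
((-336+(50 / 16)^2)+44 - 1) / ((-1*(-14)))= -18127 / 896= -20.23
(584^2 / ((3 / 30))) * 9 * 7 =214865280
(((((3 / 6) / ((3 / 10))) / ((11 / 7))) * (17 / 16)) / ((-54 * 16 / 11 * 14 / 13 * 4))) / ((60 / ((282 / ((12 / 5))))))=-51935 / 7962624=-0.01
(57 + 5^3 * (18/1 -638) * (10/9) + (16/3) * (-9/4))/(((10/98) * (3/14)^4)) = -291617046896/729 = -400023383.95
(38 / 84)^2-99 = -174275 / 1764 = -98.80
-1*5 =-5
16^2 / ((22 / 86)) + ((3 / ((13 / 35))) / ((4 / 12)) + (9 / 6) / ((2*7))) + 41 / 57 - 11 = 1014.78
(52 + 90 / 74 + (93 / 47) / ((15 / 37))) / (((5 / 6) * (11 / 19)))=57587556 / 478225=120.42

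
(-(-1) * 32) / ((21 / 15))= 160 / 7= 22.86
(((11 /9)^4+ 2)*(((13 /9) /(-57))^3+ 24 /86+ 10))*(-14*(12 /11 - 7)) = 1507583801805980990 /418970334802041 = 3598.31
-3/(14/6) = -9/7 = -1.29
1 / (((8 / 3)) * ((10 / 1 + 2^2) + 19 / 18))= 27 / 1084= 0.02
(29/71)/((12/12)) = 29/71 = 0.41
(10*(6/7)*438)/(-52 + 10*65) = 13140/2093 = 6.28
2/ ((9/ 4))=8/ 9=0.89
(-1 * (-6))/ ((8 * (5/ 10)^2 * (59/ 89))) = 267/ 59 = 4.53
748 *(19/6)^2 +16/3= 67555/9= 7506.11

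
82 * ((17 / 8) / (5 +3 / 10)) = 3485 / 106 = 32.88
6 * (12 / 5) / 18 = 4 / 5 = 0.80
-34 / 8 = -17 / 4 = -4.25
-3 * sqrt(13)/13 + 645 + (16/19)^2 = 233101/361- 3 * sqrt(13)/13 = 644.88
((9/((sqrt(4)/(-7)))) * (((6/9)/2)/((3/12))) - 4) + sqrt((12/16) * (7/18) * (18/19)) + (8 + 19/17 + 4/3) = -35.02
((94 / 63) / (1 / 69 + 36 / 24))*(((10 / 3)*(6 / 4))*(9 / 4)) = 11.08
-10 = -10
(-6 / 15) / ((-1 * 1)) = 0.40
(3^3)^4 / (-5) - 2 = -531451 / 5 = -106290.20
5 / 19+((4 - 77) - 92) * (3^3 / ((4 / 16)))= -338575 / 19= -17819.74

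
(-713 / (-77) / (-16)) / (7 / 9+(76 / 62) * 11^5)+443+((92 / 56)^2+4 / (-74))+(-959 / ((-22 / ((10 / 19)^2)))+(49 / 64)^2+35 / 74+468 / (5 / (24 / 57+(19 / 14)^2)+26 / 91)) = 7023811546985949166604099 / 10867166186810202271744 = 646.33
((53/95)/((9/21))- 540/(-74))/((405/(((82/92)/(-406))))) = -3717757/79760060100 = -0.00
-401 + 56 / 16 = -795 / 2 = -397.50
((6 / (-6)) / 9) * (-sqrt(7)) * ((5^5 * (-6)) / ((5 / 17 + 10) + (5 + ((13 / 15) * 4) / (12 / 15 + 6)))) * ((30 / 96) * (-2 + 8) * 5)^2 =-298828125 * sqrt(7) / 25792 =-30653.88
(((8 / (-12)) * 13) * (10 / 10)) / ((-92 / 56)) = 364 / 69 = 5.28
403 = 403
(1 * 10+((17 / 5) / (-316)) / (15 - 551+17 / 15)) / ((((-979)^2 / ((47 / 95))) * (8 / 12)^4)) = 96517846917 / 3693455291725760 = 0.00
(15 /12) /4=5 /16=0.31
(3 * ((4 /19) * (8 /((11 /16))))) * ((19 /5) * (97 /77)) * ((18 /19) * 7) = 2681856 /11495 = 233.31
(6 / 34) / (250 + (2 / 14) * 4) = 0.00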